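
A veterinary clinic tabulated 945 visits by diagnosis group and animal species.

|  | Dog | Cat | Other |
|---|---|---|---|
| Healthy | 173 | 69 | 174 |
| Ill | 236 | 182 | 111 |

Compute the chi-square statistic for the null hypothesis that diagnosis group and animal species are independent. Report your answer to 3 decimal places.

Row totals: 416, 529. Column totals: 409, 251, 285. Grand total N = 945.
Expected counts (row total × column total / N):
  Healthy, Dog: 416×409/945 = 180.0466
  Healthy, Cat: 416×251/945 = 110.4931
  Healthy, Other: 416×285/945 = 125.4603
  Ill, Dog: 529×409/945 = 228.9534
  Ill, Cat: 529×251/945 = 140.5069
  Ill, Other: 529×285/945 = 159.5397
Contributions (O − E)²/E:
  (173 − 180.0466)²/180.0466 = 0.2758
  (69 − 110.4931)²/110.4931 = 15.5818
  (174 − 125.4603)²/125.4603 = 18.7797
  (236 − 228.9534)²/228.9534 = 0.2169
  (182 − 140.5069)²/140.5069 = 12.2533
  (111 − 159.5397)²/159.5397 = 14.7681
χ² = 0.2758 + 15.5818 + 18.7797 + 0.2169 + 12.2533 + 14.7681 = 61.876

61.876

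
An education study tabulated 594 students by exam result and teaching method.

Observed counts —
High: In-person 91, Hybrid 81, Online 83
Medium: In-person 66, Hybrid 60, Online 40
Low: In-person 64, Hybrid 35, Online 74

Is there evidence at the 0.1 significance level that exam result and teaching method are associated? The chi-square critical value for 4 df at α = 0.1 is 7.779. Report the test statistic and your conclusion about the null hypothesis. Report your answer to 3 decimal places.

Row totals: 255, 166, 173. Column totals: 221, 176, 197. Grand total N = 594.
Expected counts (row total × column total / N):
  High, In-person: 255×221/594 = 94.8737
  High, Hybrid: 255×176/594 = 75.5556
  High, Online: 255×197/594 = 84.5707
  Medium, In-person: 166×221/594 = 61.7609
  Medium, Hybrid: 166×176/594 = 49.1852
  Medium, Online: 166×197/594 = 55.0539
  Low, In-person: 173×221/594 = 64.3653
  Low, Hybrid: 173×176/594 = 51.2593
  Low, Online: 173×197/594 = 57.3754
Contributions (O − E)²/E:
  (91 − 94.8737)²/94.8737 = 0.1582
  (81 − 75.5556)²/75.5556 = 0.3923
  (83 − 84.5707)²/84.5707 = 0.0292
  (66 − 61.7609)²/61.7609 = 0.2910
  (60 − 49.1852)²/49.1852 = 2.3779
  (40 − 55.0539)²/55.0539 = 4.1163
  (64 − 64.3653)²/64.3653 = 0.0021
  (35 − 51.2593)²/51.2593 = 5.1574
  (74 − 57.3754)²/57.3754 = 4.8170
χ² = 0.1582 + 0.3923 + 0.0292 + 0.2910 + 2.3779 + 4.1163 + 0.0021 + 5.1574 + 4.8170 = 17.341
df = (3−1)(3−1) = 4. Since 17.341 > 7.779, reject the null hypothesis of independence at α = 0.1.

17.341; reject H₀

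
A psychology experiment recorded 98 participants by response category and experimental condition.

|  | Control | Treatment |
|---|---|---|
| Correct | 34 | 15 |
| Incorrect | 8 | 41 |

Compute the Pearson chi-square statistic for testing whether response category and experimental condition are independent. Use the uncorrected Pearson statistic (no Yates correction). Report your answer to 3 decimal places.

28.167

Row totals: 49, 49. Column totals: 42, 56. Grand total N = 98.
Expected counts (row total × column total / N):
  Correct, Control: 49×42/98 = 21.0000
  Correct, Treatment: 49×56/98 = 28.0000
  Incorrect, Control: 49×42/98 = 21.0000
  Incorrect, Treatment: 49×56/98 = 28.0000
Contributions (O − E)²/E:
  (34 − 21.0000)²/21.0000 = 8.0476
  (15 − 28.0000)²/28.0000 = 6.0357
  (8 − 21.0000)²/21.0000 = 8.0476
  (41 − 28.0000)²/28.0000 = 6.0357
χ² = 8.0476 + 6.0357 + 8.0476 + 6.0357 = 28.167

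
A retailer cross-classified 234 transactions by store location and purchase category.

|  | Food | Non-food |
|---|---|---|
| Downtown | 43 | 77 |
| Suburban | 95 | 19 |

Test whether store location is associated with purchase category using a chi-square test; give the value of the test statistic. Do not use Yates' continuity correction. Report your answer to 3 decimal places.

Row totals: 120, 114. Column totals: 138, 96. Grand total N = 234.
Expected counts (row total × column total / N):
  Downtown, Food: 120×138/234 = 70.7692
  Downtown, Non-food: 120×96/234 = 49.2308
  Suburban, Food: 114×138/234 = 67.2308
  Suburban, Non-food: 114×96/234 = 46.7692
Contributions (O − E)²/E:
  (43 − 70.7692)²/70.7692 = 10.8964
  (77 − 49.2308)²/49.2308 = 15.6635
  (95 − 67.2308)²/67.2308 = 11.4699
  (19 − 46.7692)²/46.7692 = 16.4880
χ² = 10.8964 + 15.6635 + 11.4699 + 16.4880 = 54.518

54.518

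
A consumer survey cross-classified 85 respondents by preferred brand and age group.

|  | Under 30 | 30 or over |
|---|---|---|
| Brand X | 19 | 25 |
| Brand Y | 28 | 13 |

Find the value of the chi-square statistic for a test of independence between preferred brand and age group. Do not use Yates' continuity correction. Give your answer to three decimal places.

Row totals: 44, 41. Column totals: 47, 38. Grand total N = 85.
Expected counts (row total × column total / N):
  Brand X, Under 30: 44×47/85 = 24.3294
  Brand X, 30 or over: 44×38/85 = 19.6706
  Brand Y, Under 30: 41×47/85 = 22.6706
  Brand Y, 30 or over: 41×38/85 = 18.3294
Contributions (O − E)²/E:
  (19 − 24.3294)²/24.3294 = 1.1674
  (25 − 19.6706)²/19.6706 = 1.4439
  (28 − 22.6706)²/22.6706 = 1.2528
  (13 − 18.3294)²/18.3294 = 1.5496
χ² = 1.1674 + 1.4439 + 1.2528 + 1.5496 = 5.414

5.414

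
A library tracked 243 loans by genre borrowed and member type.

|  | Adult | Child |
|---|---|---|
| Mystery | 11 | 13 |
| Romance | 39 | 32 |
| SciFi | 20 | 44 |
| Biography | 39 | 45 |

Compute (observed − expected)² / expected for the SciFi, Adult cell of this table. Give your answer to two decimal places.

2.64

Row total (SciFi) = 64; column total (Adult) = 109; N = 243.
Expected count E = 64 × 109 / 243 = 28.708.
Contribution = (O − E)²/E = (20 − 28.708)² / 28.708 = 2.64.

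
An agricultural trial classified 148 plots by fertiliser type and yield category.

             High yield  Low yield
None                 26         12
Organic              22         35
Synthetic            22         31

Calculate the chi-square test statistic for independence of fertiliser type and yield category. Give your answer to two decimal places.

9.25

Row totals: 38, 57, 53. Column totals: 70, 78. Grand total N = 148.
Expected counts (row total × column total / N):
  None, High yield: 38×70/148 = 17.97297
  None, Low yield: 38×78/148 = 20.02703
  Organic, High yield: 57×70/148 = 26.95946
  Organic, Low yield: 57×78/148 = 30.04054
  Synthetic, High yield: 53×70/148 = 25.06757
  Synthetic, Low yield: 53×78/148 = 27.93243
Contributions (O − E)²/E:
  (26 − 17.97297)²/17.97297 = 3.5850
  (12 − 20.02703)²/20.02703 = 3.2173
  (22 − 26.95946)²/26.95946 = 0.9123
  (35 − 30.04054)²/30.04054 = 0.8188
  (22 − 25.06757)²/25.06757 = 0.3754
  (31 − 27.93243)²/27.93243 = 0.3369
χ² = 3.5850 + 3.2173 + 0.9123 + 0.8188 + 0.3754 + 0.3369 = 9.25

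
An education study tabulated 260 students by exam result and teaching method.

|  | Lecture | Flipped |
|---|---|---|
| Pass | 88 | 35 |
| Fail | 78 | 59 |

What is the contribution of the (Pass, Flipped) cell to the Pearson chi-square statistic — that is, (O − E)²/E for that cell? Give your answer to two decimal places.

Row total (Pass) = 123; column total (Flipped) = 94; N = 260.
Expected count E = 123 × 94 / 260 = 44.469.
Contribution = (O − E)²/E = (35 − 44.469)² / 44.469 = 2.02.

2.02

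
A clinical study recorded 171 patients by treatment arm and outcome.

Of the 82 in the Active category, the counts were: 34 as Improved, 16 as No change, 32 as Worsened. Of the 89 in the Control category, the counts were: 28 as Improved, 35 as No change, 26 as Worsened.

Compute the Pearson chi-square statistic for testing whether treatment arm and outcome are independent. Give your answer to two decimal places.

8.01

Row totals: 82, 89. Column totals: 62, 51, 58. Grand total N = 171.
Expected counts (row total × column total / N):
  Active, Improved: 82×62/171 = 29.731
  Active, No change: 82×51/171 = 24.456
  Active, Worsened: 82×58/171 = 27.813
  Control, Improved: 89×62/171 = 32.269
  Control, No change: 89×51/171 = 26.544
  Control, Worsened: 89×58/171 = 30.187
Contributions (O − E)²/E:
  (34 − 29.731)²/29.731 = 0.6130
  (16 − 24.456)²/24.456 = 2.9238
  (32 − 27.813)²/27.813 = 0.6303
  (28 − 32.269)²/32.269 = 0.5648
  (35 − 26.544)²/26.544 = 2.6938
  (26 − 30.187)²/30.187 = 0.5807
χ² = 0.6130 + 2.9238 + 0.6303 + 0.5648 + 2.6938 + 0.5807 = 8.01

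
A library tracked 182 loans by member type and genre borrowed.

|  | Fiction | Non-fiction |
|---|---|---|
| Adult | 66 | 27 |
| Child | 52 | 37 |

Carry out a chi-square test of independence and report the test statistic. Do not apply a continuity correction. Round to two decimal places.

3.14

Row totals: 93, 89. Column totals: 118, 64. Grand total N = 182.
Expected counts (row total × column total / N):
  Adult, Fiction: 93×118/182 = 60.297
  Adult, Non-fiction: 93×64/182 = 32.703
  Child, Fiction: 89×118/182 = 57.703
  Child, Non-fiction: 89×64/182 = 31.297
Contributions (O − E)²/E:
  (66 − 60.297)²/60.297 = 0.5394
  (27 − 32.703)²/32.703 = 0.9945
  (52 − 57.703)²/57.703 = 0.5636
  (37 − 31.297)²/31.297 = 1.0392
χ² = 0.5394 + 0.9945 + 0.5636 + 1.0392 = 3.14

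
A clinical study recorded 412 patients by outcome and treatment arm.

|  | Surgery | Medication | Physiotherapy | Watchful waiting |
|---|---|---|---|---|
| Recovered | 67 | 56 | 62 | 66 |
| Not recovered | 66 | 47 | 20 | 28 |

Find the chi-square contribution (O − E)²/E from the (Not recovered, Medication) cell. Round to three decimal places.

1.132

Row total (Not recovered) = 161; column total (Medication) = 103; N = 412.
Expected count E = 161 × 103 / 412 = 40.2500.
Contribution = (O − E)²/E = (47 − 40.2500)² / 40.2500 = 1.132.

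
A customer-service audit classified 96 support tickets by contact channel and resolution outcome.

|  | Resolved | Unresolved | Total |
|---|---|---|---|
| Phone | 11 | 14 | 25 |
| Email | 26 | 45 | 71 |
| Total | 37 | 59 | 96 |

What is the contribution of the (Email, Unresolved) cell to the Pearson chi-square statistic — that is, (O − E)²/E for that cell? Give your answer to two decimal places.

Row total (Email) = 71; column total (Unresolved) = 59; N = 96.
Expected count E = 71 × 59 / 96 = 43.635.
Contribution = (O − E)²/E = (45 − 43.635)² / 43.635 = 0.04.

0.04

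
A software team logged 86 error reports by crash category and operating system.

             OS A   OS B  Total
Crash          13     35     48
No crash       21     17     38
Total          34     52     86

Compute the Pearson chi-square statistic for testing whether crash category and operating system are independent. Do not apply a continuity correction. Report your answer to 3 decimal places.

Grand total N = 86.
Expected counts (row total × column total / N):
  Crash, OS A: 48×34/86 = 18.9767
  Crash, OS B: 48×52/86 = 29.0233
  No crash, OS A: 38×34/86 = 15.0233
  No crash, OS B: 38×52/86 = 22.9767
Contributions (O − E)²/E:
  (13 − 18.9767)²/18.9767 = 1.8824
  (35 − 29.0233)²/29.0233 = 1.2308
  (21 − 15.0233)²/15.0233 = 2.3777
  (17 − 22.9767)²/22.9767 = 1.5547
χ² = 1.8824 + 1.2308 + 2.3777 + 1.5547 = 7.046

7.046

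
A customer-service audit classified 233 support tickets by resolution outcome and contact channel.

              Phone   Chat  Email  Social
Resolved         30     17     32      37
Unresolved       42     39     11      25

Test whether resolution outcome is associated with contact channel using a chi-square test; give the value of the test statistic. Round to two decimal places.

Row totals: 116, 117. Column totals: 72, 56, 43, 62. Grand total N = 233.
Expected counts (row total × column total / N):
  Resolved, Phone: 116×72/233 = 35.8455
  Resolved, Chat: 116×56/233 = 27.8798
  Resolved, Email: 116×43/233 = 21.4077
  Resolved, Social: 116×62/233 = 30.8670
  Unresolved, Phone: 117×72/233 = 36.1545
  Unresolved, Chat: 117×56/233 = 28.1202
  Unresolved, Email: 117×43/233 = 21.5923
  Unresolved, Social: 117×62/233 = 31.1330
Contributions (O − E)²/E:
  (30 − 35.8455)²/35.8455 = 0.9533
  (17 − 27.8798)²/27.8798 = 4.2457
  (32 − 21.4077)²/21.4077 = 5.2410
  (37 − 30.8670)²/30.8670 = 1.2186
  (42 − 36.1545)²/36.1545 = 0.9451
  (39 − 28.1202)²/28.1202 = 4.2094
  (11 − 21.5923)²/21.5923 = 5.1961
  (25 − 31.1330)²/31.1330 = 1.2082
χ² = 0.9533 + 4.2457 + 5.2410 + 1.2186 + 0.9451 + 4.2094 + 5.1961 + 1.2082 = 23.22

23.22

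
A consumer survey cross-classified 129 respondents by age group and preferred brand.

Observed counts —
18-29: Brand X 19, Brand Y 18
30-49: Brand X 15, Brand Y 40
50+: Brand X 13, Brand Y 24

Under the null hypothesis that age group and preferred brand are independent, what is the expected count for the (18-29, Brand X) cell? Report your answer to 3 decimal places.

13.481

Row total (18-29) = 37; column total (Brand X) = 47; grand total N = 129.
Expected count = (row total × column total) / N = 37 × 47 / 129 = 13.481.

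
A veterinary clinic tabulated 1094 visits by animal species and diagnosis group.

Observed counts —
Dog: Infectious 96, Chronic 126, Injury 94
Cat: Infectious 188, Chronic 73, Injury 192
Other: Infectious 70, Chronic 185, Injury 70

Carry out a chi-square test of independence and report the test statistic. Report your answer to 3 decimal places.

Row totals: 316, 453, 325. Column totals: 354, 384, 356. Grand total N = 1094.
Expected counts (row total × column total / N):
  Dog, Infectious: 316×354/1094 = 102.2523
  Dog, Chronic: 316×384/1094 = 110.9177
  Dog, Injury: 316×356/1094 = 102.8300
  Cat, Infectious: 453×354/1094 = 146.5832
  Cat, Chronic: 453×384/1094 = 159.0055
  Cat, Injury: 453×356/1094 = 147.4113
  Other, Infectious: 325×354/1094 = 105.1645
  Other, Chronic: 325×384/1094 = 114.0768
  Other, Injury: 325×356/1094 = 105.7587
Contributions (O − E)²/E:
  (96 − 102.2523)²/102.2523 = 0.3823
  (126 − 110.9177)²/110.9177 = 2.0509
  (94 − 102.8300)²/102.8300 = 0.7582
  (188 − 146.5832)²/146.5832 = 11.7022
  (73 − 159.0055)²/159.0055 = 46.5201
  (192 − 147.4113)²/147.4113 = 13.4871
  (70 − 105.1645)²/105.1645 = 11.7582
  (185 − 114.0768)²/114.0768 = 44.0940
  (70 − 105.7587)²/105.7587 = 12.0906
χ² = 0.3823 + 2.0509 + 0.7582 + 11.7022 + 46.5201 + 13.4871 + 11.7582 + 44.0940 + 12.0906 = 142.844

142.844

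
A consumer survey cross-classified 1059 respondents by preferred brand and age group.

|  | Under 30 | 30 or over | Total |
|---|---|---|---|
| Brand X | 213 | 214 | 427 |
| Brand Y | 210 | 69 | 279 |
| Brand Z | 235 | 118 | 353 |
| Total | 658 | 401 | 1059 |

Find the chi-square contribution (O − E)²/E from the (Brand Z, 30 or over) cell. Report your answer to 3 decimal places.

Row total (Brand Z) = 353; column total (30 or over) = 401; N = 1059.
Expected count E = 353 × 401 / 1059 = 133.66667.
Contribution = (O − E)²/E = (118 − 133.66667)² / 133.66667 = 1.836.

1.836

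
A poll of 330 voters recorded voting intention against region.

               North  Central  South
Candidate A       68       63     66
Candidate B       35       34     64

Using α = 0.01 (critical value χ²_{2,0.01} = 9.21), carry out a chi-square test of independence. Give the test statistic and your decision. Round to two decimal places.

7.13; fail to reject H₀

Row totals: 197, 133. Column totals: 103, 97, 130. Grand total N = 330.
Expected counts (row total × column total / N):
  Candidate A, North: 197×103/330 = 61.488
  Candidate A, Central: 197×97/330 = 57.906
  Candidate A, South: 197×130/330 = 77.606
  Candidate B, North: 133×103/330 = 41.512
  Candidate B, Central: 133×97/330 = 39.094
  Candidate B, South: 133×130/330 = 52.394
Contributions (O − E)²/E:
  (68 − 61.488)²/61.488 = 0.6897
  (63 − 57.906)²/57.906 = 0.4481
  (66 − 77.606)²/77.606 = 1.7357
  (35 − 41.512)²/41.512 = 1.0215
  (34 − 39.094)²/39.094 = 0.6638
  (64 − 52.394)²/52.394 = 2.5709
χ² = 0.6897 + 0.4481 + 1.7357 + 1.0215 + 0.6638 + 2.5709 = 7.13
df = (2−1)(3−1) = 2. Since 7.13 < 9.21, fail to reject the null hypothesis of independence at α = 0.01.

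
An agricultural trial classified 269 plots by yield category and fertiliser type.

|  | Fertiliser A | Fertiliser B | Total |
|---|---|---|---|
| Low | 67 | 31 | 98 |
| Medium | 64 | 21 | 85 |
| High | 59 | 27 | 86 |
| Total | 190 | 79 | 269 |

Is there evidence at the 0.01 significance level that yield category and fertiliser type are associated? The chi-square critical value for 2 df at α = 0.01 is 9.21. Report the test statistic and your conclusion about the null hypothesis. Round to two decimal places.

Grand total N = 269.
Expected counts (row total × column total / N):
  Low, Fertiliser A: 98×190/269 = 69.219
  Low, Fertiliser B: 98×79/269 = 28.781
  Medium, Fertiliser A: 85×190/269 = 60.037
  Medium, Fertiliser B: 85×79/269 = 24.963
  High, Fertiliser A: 86×190/269 = 60.743
  High, Fertiliser B: 86×79/269 = 25.257
Contributions (O − E)²/E:
  (67 − 69.219)²/69.219 = 0.0711
  (31 − 28.781)²/28.781 = 0.1711
  (64 − 60.037)²/60.037 = 0.2616
  (21 − 24.963)²/24.963 = 0.6291
  (59 − 60.743)²/60.743 = 0.0500
  (27 − 25.257)²/25.257 = 0.1203
χ² = 0.0711 + 0.1711 + 0.2616 + 0.6291 + 0.0500 + 0.1203 = 1.30
df = (3−1)(2−1) = 2. Since 1.30 < 9.21, fail to reject the null hypothesis of independence at α = 0.01.

1.30; fail to reject H₀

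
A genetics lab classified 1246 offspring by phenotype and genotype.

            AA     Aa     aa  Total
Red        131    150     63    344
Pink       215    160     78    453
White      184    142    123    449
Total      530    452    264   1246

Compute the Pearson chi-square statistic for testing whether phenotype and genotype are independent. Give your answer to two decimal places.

25.20

Grand total N = 1246.
Expected counts (row total × column total / N):
  Red, AA: 344×530/1246 = 146.324
  Red, Aa: 344×452/1246 = 124.790
  Red, aa: 344×264/1246 = 72.886
  Pink, AA: 453×530/1246 = 192.689
  Pink, Aa: 453×452/1246 = 164.331
  Pink, aa: 453×264/1246 = 95.981
  White, AA: 449×530/1246 = 190.987
  White, Aa: 449×452/1246 = 162.880
  White, aa: 449×264/1246 = 95.133
Contributions (O − E)²/E:
  (131 − 146.324)²/146.324 = 1.6048
  (150 − 124.790)²/124.790 = 5.0929
  (63 − 72.886)²/72.886 = 1.3409
  (215 − 192.689)²/192.689 = 2.5833
  (160 − 164.331)²/164.331 = 0.1141
  (78 − 95.981)²/95.981 = 3.3685
  (184 − 190.987)²/190.987 = 0.2556
  (142 − 162.880)²/162.880 = 2.6767
  (123 − 95.133)²/95.133 = 8.1630
χ² = 1.6048 + 5.0929 + 1.3409 + 2.5833 + 0.1141 + 3.3685 + 0.2556 + 2.6767 + 8.1630 = 25.20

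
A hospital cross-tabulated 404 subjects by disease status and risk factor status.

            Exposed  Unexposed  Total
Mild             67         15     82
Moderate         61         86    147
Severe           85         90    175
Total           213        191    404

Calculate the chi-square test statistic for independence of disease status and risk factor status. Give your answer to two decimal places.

Grand total N = 404.
Expected counts (row total × column total / N):
  Mild, Exposed: 82×213/404 = 43.233
  Mild, Unexposed: 82×191/404 = 38.767
  Moderate, Exposed: 147×213/404 = 77.502
  Moderate, Unexposed: 147×191/404 = 69.498
  Severe, Exposed: 175×213/404 = 92.265
  Severe, Unexposed: 175×191/404 = 82.735
Contributions (O − E)²/E:
  (67 − 43.233)²/43.233 = 13.0657
  (15 − 38.767)²/38.767 = 14.5709
  (61 − 77.502)²/77.502 = 3.5137
  (86 − 69.498)²/69.498 = 3.9183
  (85 − 92.265)²/92.265 = 0.5721
  (90 − 82.735)²/82.735 = 0.6379
χ² = 13.0657 + 14.5709 + 3.5137 + 3.9183 + 0.5721 + 0.6379 = 36.28

36.28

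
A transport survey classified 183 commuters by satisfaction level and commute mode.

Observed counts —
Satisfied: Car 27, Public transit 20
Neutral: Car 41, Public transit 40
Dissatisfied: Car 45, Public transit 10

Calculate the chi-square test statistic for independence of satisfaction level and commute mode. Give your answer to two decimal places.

Row totals: 47, 81, 55. Column totals: 113, 70. Grand total N = 183.
Expected counts (row total × column total / N):
  Satisfied, Car: 47×113/183 = 29.022
  Satisfied, Public transit: 47×70/183 = 17.978
  Neutral, Car: 81×113/183 = 50.016
  Neutral, Public transit: 81×70/183 = 30.984
  Dissatisfied, Car: 55×113/183 = 33.962
  Dissatisfied, Public transit: 55×70/183 = 21.038
Contributions (O − E)²/E:
  (27 − 29.022)²/29.022 = 0.1409
  (20 − 17.978)²/17.978 = 0.2274
  (41 − 50.016)²/50.016 = 1.6252
  (40 − 30.984)²/30.984 = 2.6236
  (45 − 33.962)²/33.962 = 3.5875
  (10 − 21.038)²/21.038 = 5.7913
χ² = 0.1409 + 0.2274 + 1.6252 + 2.6236 + 3.5875 + 5.7913 = 14.00

14.00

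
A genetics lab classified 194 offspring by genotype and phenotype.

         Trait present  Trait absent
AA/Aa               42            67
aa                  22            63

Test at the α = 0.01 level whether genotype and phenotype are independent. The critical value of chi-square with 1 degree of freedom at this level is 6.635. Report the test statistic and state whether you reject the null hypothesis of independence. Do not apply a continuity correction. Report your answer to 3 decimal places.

Row totals: 109, 85. Column totals: 64, 130. Grand total N = 194.
Expected counts (row total × column total / N):
  AA/Aa, Trait present: 109×64/194 = 35.9588
  AA/Aa, Trait absent: 109×130/194 = 73.0412
  aa, Trait present: 85×64/194 = 28.0412
  aa, Trait absent: 85×130/194 = 56.9588
Contributions (O − E)²/E:
  (42 − 35.9588)²/35.9588 = 1.0149
  (67 − 73.0412)²/73.0412 = 0.4997
  (22 − 28.0412)²/28.0412 = 1.3015
  (63 − 56.9588)²/56.9588 = 0.6407
χ² = 1.0149 + 0.4997 + 1.3015 + 0.6407 = 3.457
df = (2−1)(2−1) = 1. Since 3.457 < 6.635, fail to reject the null hypothesis of independence at α = 0.01.

3.457; fail to reject H₀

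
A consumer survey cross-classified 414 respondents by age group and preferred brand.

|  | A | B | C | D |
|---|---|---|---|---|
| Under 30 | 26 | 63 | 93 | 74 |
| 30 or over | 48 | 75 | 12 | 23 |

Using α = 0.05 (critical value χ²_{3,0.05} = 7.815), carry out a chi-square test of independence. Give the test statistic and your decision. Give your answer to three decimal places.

78.060; reject H₀

Row totals: 256, 158. Column totals: 74, 138, 105, 97. Grand total N = 414.
Expected counts (row total × column total / N):
  Under 30, A: 256×74/414 = 45.75845
  Under 30, B: 256×138/414 = 85.33333
  Under 30, C: 256×105/414 = 64.92754
  Under 30, D: 256×97/414 = 59.98068
  30 or over, A: 158×74/414 = 28.24155
  30 or over, B: 158×138/414 = 52.66667
  30 or over, C: 158×105/414 = 40.07246
  30 or over, D: 158×97/414 = 37.01932
Contributions (O − E)²/E:
  (26 − 45.75845)²/45.75845 = 8.5317
  (63 − 85.33333)²/85.33333 = 5.8451
  (93 − 64.92754)²/64.92754 = 12.1376
  (74 − 59.98068)²/59.98068 = 3.2767
  (48 − 28.24155)²/28.24155 = 13.8235
  (75 − 52.66667)²/52.66667 = 9.4705
  (12 − 40.07246)²/40.07246 = 19.6660
  (23 − 37.01932)²/37.01932 = 5.3092
χ² = 8.5317 + 5.8451 + 12.1376 + 3.2767 + 13.8235 + 9.4705 + 19.6660 + 5.3092 = 78.060
df = (2−1)(4−1) = 3. Since 78.060 > 7.815, reject the null hypothesis of independence at α = 0.05.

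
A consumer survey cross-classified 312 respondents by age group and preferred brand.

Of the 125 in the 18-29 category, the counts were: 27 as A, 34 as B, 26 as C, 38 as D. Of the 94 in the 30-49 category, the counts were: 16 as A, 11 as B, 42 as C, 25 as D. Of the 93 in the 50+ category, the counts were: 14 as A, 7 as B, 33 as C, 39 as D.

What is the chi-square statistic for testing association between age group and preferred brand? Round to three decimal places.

29.287

Row totals: 125, 94, 93. Column totals: 57, 52, 101, 102. Grand total N = 312.
Expected counts (row total × column total / N):
  18-29, A: 125×57/312 = 22.8365
  18-29, B: 125×52/312 = 20.8333
  18-29, C: 125×101/312 = 40.4647
  18-29, D: 125×102/312 = 40.8654
  30-49, A: 94×57/312 = 17.1731
  30-49, B: 94×52/312 = 15.6667
  30-49, C: 94×101/312 = 30.4295
  30-49, D: 94×102/312 = 30.7308
  50+, A: 93×57/312 = 16.9904
  50+, B: 93×52/312 = 15.5000
  50+, C: 93×101/312 = 30.1058
  50+, D: 93×102/312 = 30.4038
Contributions (O − E)²/E:
  (27 − 22.8365)²/22.8365 = 0.7591
  (34 − 20.8333)²/20.8333 = 8.3214
  (26 − 40.4647)²/40.4647 = 5.1706
  (38 − 40.8654)²/40.8654 = 0.2009
  (16 − 17.1731)²/17.1731 = 0.0801
  (11 − 15.6667)²/15.6667 = 1.3901
  (42 − 30.4295)²/30.4295 = 4.3996
  (25 − 30.7308)²/30.7308 = 1.0687
  (14 − 16.9904)²/16.9904 = 0.5263
  (7 − 15.5000)²/15.5000 = 4.6613
  (33 − 30.1058)²/30.1058 = 0.2782
  (39 − 30.4038)²/30.4038 = 2.4304
χ² = 0.7591 + 8.3214 + 5.1706 + 0.2009 + 0.0801 + 1.3901 + 4.3996 + 1.0687 + 0.5263 + 4.6613 + 0.2782 + 2.4304 = 29.287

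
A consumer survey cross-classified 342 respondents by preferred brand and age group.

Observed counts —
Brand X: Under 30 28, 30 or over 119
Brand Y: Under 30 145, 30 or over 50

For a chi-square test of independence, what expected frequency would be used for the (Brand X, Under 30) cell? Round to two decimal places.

Row total (Brand X) = 147; column total (Under 30) = 173; grand total N = 342.
Expected count = (row total × column total) / N = 147 × 173 / 342 = 74.36.

74.36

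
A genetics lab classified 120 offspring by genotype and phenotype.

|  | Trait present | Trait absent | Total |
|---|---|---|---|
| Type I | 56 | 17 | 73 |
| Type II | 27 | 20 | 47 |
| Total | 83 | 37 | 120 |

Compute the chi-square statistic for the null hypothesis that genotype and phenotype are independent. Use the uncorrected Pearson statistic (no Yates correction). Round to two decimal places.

4.98

Grand total N = 120.
Expected counts (row total × column total / N):
  Type I, Trait present: 73×83/120 = 50.492
  Type I, Trait absent: 73×37/120 = 22.508
  Type II, Trait present: 47×83/120 = 32.508
  Type II, Trait absent: 47×37/120 = 14.492
Contributions (O − E)²/E:
  (56 − 50.492)²/50.492 = 0.6008
  (17 − 22.508)²/22.508 = 1.3479
  (27 − 32.508)²/32.508 = 0.9332
  (20 − 14.492)²/14.492 = 2.0934
χ² = 0.6008 + 1.3479 + 0.9332 + 2.0934 = 4.98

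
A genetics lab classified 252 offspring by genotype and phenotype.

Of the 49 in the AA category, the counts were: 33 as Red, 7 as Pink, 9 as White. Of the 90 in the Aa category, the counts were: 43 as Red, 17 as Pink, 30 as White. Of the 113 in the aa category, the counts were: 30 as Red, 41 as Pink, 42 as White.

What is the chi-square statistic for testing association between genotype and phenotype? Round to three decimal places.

Row totals: 49, 90, 113. Column totals: 106, 65, 81. Grand total N = 252.
Expected counts (row total × column total / N):
  AA, Red: 49×106/252 = 20.6111
  AA, Pink: 49×65/252 = 12.6389
  AA, White: 49×81/252 = 15.7500
  Aa, Red: 90×106/252 = 37.8571
  Aa, Pink: 90×65/252 = 23.2143
  Aa, White: 90×81/252 = 28.9286
  aa, Red: 113×106/252 = 47.5317
  aa, Pink: 113×65/252 = 29.1468
  aa, White: 113×81/252 = 36.3214
Contributions (O − E)²/E:
  (33 − 20.6111)²/20.6111 = 7.4467
  (7 − 12.6389)²/12.6389 = 2.5158
  (9 − 15.7500)²/15.7500 = 2.8929
  (43 − 37.8571)²/37.8571 = 0.6987
  (17 − 23.2143)²/23.2143 = 1.6635
  (30 − 28.9286)²/28.9286 = 0.0397
  (30 − 47.5317)²/47.5317 = 6.4664
  (41 − 29.1468)²/29.1468 = 4.8204
  (42 − 36.3214)²/36.3214 = 0.8878
χ² = 7.4467 + 2.5158 + 2.8929 + 0.6987 + 1.6635 + 0.0397 + 6.4664 + 4.8204 + 0.8878 = 27.432

27.432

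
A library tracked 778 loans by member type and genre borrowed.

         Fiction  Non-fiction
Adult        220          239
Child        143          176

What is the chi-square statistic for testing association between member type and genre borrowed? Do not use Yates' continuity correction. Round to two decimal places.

Row totals: 459, 319. Column totals: 363, 415. Grand total N = 778.
Expected counts (row total × column total / N):
  Adult, Fiction: 459×363/778 = 214.161
  Adult, Non-fiction: 459×415/778 = 244.839
  Child, Fiction: 319×363/778 = 148.839
  Child, Non-fiction: 319×415/778 = 170.161
Contributions (O − E)²/E:
  (220 − 214.161)²/214.161 = 0.1592
  (239 − 244.839)²/244.839 = 0.1393
  (143 − 148.839)²/148.839 = 0.2291
  (176 − 170.161)²/170.161 = 0.2004
χ² = 0.1592 + 0.1393 + 0.2291 + 0.2004 = 0.73

0.73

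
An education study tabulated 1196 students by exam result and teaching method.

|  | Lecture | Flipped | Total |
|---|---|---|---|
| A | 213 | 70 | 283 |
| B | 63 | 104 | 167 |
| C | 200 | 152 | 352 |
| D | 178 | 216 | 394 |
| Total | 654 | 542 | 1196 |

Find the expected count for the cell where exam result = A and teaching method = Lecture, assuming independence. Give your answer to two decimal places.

Row total (A) = 283; column total (Lecture) = 654; grand total N = 1196.
Expected count = (row total × column total) / N = 283 × 654 / 1196 = 154.75.

154.75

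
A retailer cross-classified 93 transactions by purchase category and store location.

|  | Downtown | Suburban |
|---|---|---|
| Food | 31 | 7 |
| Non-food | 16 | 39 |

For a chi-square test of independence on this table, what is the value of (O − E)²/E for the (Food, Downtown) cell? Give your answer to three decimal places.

7.245

Row total (Food) = 38; column total (Downtown) = 47; N = 93.
Expected count E = 38 × 47 / 93 = 19.2043.
Contribution = (O − E)²/E = (31 − 19.2043)² / 19.2043 = 7.245.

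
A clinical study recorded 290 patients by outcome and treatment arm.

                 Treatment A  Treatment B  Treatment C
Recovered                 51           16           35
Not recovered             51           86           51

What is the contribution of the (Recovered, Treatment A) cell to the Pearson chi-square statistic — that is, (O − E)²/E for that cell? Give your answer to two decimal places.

Row total (Recovered) = 102; column total (Treatment A) = 102; N = 290.
Expected count E = 102 × 102 / 290 = 35.8759.
Contribution = (O − E)²/E = (51 − 35.8759)² / 35.8759 = 6.38.

6.38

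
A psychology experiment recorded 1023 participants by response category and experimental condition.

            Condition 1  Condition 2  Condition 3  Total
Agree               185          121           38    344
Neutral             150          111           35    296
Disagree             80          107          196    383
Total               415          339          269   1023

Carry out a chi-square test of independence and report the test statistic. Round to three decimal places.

Grand total N = 1023.
Expected counts (row total × column total / N):
  Agree, Condition 1: 344×415/1023 = 139.5503
  Agree, Condition 2: 344×339/1023 = 113.9941
  Agree, Condition 3: 344×269/1023 = 90.4555
  Neutral, Condition 1: 296×415/1023 = 120.0782
  Neutral, Condition 2: 296×339/1023 = 98.0880
  Neutral, Condition 3: 296×269/1023 = 77.8338
  Disagree, Condition 1: 383×415/1023 = 155.3715
  Disagree, Condition 2: 383×339/1023 = 126.9179
  Disagree, Condition 3: 383×269/1023 = 100.7107
Contributions (O − E)²/E:
  (185 − 139.5503)²/139.5503 = 14.8024
  (121 − 113.9941)²/113.9941 = 0.4306
  (38 − 90.4555)²/90.4555 = 30.4192
  (150 − 120.0782)²/120.0782 = 7.4561
  (111 − 98.0880)²/98.0880 = 1.6997
  (35 − 77.8338)²/77.8338 = 23.5725
  (80 − 155.3715)²/155.3715 = 36.5631
  (107 − 126.9179)²/126.9179 = 3.1258
  (196 − 100.7107)²/100.7107 = 90.1597
χ² = 14.8024 + 0.4306 + 30.4192 + 7.4561 + 1.6997 + 23.5725 + 36.5631 + 3.1258 + 90.1597 = 208.229

208.229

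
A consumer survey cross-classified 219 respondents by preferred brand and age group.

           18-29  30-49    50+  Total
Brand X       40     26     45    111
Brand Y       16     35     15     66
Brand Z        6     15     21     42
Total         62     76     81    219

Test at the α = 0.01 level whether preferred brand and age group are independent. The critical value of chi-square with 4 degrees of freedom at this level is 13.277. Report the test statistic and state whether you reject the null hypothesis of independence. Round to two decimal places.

22.04; reject H₀

Grand total N = 219.
Expected counts (row total × column total / N):
  Brand X, 18-29: 111×62/219 = 31.425
  Brand X, 30-49: 111×76/219 = 38.521
  Brand X, 50+: 111×81/219 = 41.055
  Brand Y, 18-29: 66×62/219 = 18.685
  Brand Y, 30-49: 66×76/219 = 22.904
  Brand Y, 50+: 66×81/219 = 24.411
  Brand Z, 18-29: 42×62/219 = 11.890
  Brand Z, 30-49: 42×76/219 = 14.575
  Brand Z, 50+: 42×81/219 = 15.534
Contributions (O − E)²/E:
  (40 − 31.425)²/31.425 = 2.3399
  (26 − 38.521)²/38.521 = 4.0699
  (45 − 41.055)²/41.055 = 0.3791
  (16 − 18.685)²/18.685 = 0.3858
  (35 − 22.904)²/22.904 = 6.3881
  (15 − 24.411)²/24.411 = 3.6282
  (6 − 11.890)²/11.890 = 2.9178
  (15 − 14.575)²/14.575 = 0.0124
  (21 − 15.534)²/15.534 = 1.9233
χ² = 2.3399 + 4.0699 + 0.3791 + 0.3858 + 6.3881 + 3.6282 + 2.9178 + 0.0124 + 1.9233 = 22.04
df = (3−1)(3−1) = 4. Since 22.04 > 13.277, reject the null hypothesis of independence at α = 0.01.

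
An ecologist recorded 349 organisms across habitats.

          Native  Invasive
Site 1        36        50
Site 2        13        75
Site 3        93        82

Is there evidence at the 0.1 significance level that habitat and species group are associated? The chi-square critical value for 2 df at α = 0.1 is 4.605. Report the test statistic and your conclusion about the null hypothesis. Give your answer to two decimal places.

Row totals: 86, 88, 175. Column totals: 142, 207. Grand total N = 349.
Expected counts (row total × column total / N):
  Site 1, Native: 86×142/349 = 34.991
  Site 1, Invasive: 86×207/349 = 51.009
  Site 2, Native: 88×142/349 = 35.805
  Site 2, Invasive: 88×207/349 = 52.195
  Site 3, Native: 175×142/349 = 71.203
  Site 3, Invasive: 175×207/349 = 103.797
Contributions (O − E)²/E:
  (36 − 34.991)²/34.991 = 0.0291
  (50 − 51.009)²/51.009 = 0.0200
  (13 − 35.805)²/35.805 = 14.5250
  (75 − 52.195)²/52.195 = 9.9639
  (93 − 71.203)²/71.203 = 6.6726
  (82 − 103.797)²/103.797 = 4.5773
χ² = 0.0291 + 0.0200 + 14.5250 + 9.9639 + 6.6726 + 4.5773 = 35.79
df = (3−1)(2−1) = 2. Since 35.79 > 4.605, reject the null hypothesis of independence at α = 0.1.

35.79; reject H₀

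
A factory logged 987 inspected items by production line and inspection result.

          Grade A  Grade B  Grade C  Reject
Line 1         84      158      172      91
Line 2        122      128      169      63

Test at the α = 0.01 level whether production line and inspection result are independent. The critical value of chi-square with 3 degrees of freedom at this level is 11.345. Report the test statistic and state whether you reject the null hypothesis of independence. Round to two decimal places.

Row totals: 505, 482. Column totals: 206, 286, 341, 154. Grand total N = 987.
Expected counts (row total × column total / N):
  Line 1, Grade A: 505×206/987 = 105.4002
  Line 1, Grade B: 505×286/987 = 146.3323
  Line 1, Grade C: 505×341/987 = 174.4732
  Line 1, Reject: 505×154/987 = 78.7943
  Line 2, Grade A: 482×206/987 = 100.5998
  Line 2, Grade B: 482×286/987 = 139.6677
  Line 2, Grade C: 482×341/987 = 166.5268
  Line 2, Reject: 482×154/987 = 75.2057
Contributions (O − E)²/E:
  (84 − 105.4002)²/105.4002 = 4.3450
  (158 − 146.3323)²/146.3323 = 0.9303
  (172 − 174.4732)²/174.4732 = 0.0351
  (91 − 78.7943)²/78.7943 = 1.8907
  (122 − 100.5998)²/100.5998 = 4.5524
  (128 − 139.6677)²/139.6677 = 0.9747
  (169 − 166.5268)²/166.5268 = 0.0367
  (63 − 75.2057)²/75.2057 = 1.9810
χ² = 4.3450 + 0.9303 + 0.0351 + 1.8907 + 4.5524 + 0.9747 + 0.0367 + 1.9810 = 14.75
df = (2−1)(4−1) = 3. Since 14.75 > 11.345, reject the null hypothesis of independence at α = 0.01.

14.75; reject H₀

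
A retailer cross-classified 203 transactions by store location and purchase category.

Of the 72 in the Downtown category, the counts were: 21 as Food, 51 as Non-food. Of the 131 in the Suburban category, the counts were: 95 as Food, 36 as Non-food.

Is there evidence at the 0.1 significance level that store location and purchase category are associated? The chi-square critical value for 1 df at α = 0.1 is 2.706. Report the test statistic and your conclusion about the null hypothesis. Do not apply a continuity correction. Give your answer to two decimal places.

35.66; reject H₀

Row totals: 72, 131. Column totals: 116, 87. Grand total N = 203.
Expected counts (row total × column total / N):
  Downtown, Food: 72×116/203 = 41.143
  Downtown, Non-food: 72×87/203 = 30.857
  Suburban, Food: 131×116/203 = 74.857
  Suburban, Non-food: 131×87/203 = 56.143
Contributions (O − E)²/E:
  (21 − 41.143)²/41.143 = 9.8617
  (51 − 30.857)²/30.857 = 13.1491
  (95 − 74.857)²/74.857 = 5.4202
  (36 − 56.143)²/56.143 = 7.2269
χ² = 9.8617 + 13.1491 + 5.4202 + 7.2269 = 35.66
df = (2−1)(2−1) = 1. Since 35.66 > 2.706, reject the null hypothesis of independence at α = 0.1.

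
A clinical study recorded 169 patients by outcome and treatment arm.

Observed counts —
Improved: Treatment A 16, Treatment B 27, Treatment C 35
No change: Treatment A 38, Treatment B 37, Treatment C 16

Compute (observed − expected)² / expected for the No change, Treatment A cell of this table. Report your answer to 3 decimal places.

2.738

Row total (No change) = 91; column total (Treatment A) = 54; N = 169.
Expected count E = 91 × 54 / 169 = 29.0769.
Contribution = (O − E)²/E = (38 − 29.0769)² / 29.0769 = 2.738.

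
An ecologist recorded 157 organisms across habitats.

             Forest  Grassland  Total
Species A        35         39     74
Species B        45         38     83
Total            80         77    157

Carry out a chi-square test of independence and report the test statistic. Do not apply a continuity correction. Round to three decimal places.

Grand total N = 157.
Expected counts (row total × column total / N):
  Species A, Forest: 74×80/157 = 37.7070
  Species A, Grassland: 74×77/157 = 36.2930
  Species B, Forest: 83×80/157 = 42.2930
  Species B, Grassland: 83×77/157 = 40.7070
Contributions (O − E)²/E:
  (35 − 37.7070)²/37.7070 = 0.1943
  (39 − 36.2930)²/36.2930 = 0.2019
  (45 − 42.2930)²/42.2930 = 0.1733
  (38 − 40.7070)²/40.7070 = 0.1800
χ² = 0.1943 + 0.2019 + 0.1733 + 0.1800 = 0.750

0.750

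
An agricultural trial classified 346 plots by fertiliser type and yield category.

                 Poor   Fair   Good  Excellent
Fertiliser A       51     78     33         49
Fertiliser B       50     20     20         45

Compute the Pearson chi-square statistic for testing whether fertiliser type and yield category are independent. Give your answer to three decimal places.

22.066

Row totals: 211, 135. Column totals: 101, 98, 53, 94. Grand total N = 346.
Expected counts (row total × column total / N):
  Fertiliser A, Poor: 211×101/346 = 61.5925
  Fertiliser A, Fair: 211×98/346 = 59.7630
  Fertiliser A, Good: 211×53/346 = 32.3208
  Fertiliser A, Excellent: 211×94/346 = 57.3237
  Fertiliser B, Poor: 135×101/346 = 39.4075
  Fertiliser B, Fair: 135×98/346 = 38.2370
  Fertiliser B, Good: 135×53/346 = 20.6792
  Fertiliser B, Excellent: 135×94/346 = 36.6763
Contributions (O − E)²/E:
  (51 − 61.5925)²/61.5925 = 1.8217
  (78 − 59.7630)²/59.7630 = 5.5651
  (33 − 32.3208)²/32.3208 = 0.0143
  (49 − 57.3237)²/57.3237 = 1.2086
  (50 − 39.4075)²/39.4075 = 2.8472
  (20 − 38.2370)²/38.2370 = 8.6981
  (20 − 20.6792)²/20.6792 = 0.0223
  (45 − 36.6763)²/36.6763 = 1.8891
χ² = 1.8217 + 5.5651 + 0.0143 + 1.2086 + 2.8472 + 8.6981 + 0.0223 + 1.8891 = 22.066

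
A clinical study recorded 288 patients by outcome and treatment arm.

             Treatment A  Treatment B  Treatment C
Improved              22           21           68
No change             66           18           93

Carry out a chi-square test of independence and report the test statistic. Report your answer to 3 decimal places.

Row totals: 111, 177. Column totals: 88, 39, 161. Grand total N = 288.
Expected counts (row total × column total / N):
  Improved, Treatment A: 111×88/288 = 33.9167
  Improved, Treatment B: 111×39/288 = 15.0312
  Improved, Treatment C: 111×161/288 = 62.0521
  No change, Treatment A: 177×88/288 = 54.0833
  No change, Treatment B: 177×39/288 = 23.9688
  No change, Treatment C: 177×161/288 = 98.9479
Contributions (O − E)²/E:
  (22 − 33.9167)²/33.9167 = 4.1870
  (21 − 15.0312)²/15.0312 = 2.3702
  (68 − 62.0521)²/62.0521 = 0.5701
  (66 − 54.0833)²/54.0833 = 2.6257
  (18 − 23.9688)²/23.9688 = 1.4864
  (93 − 98.9479)²/98.9479 = 0.3575
χ² = 4.1870 + 2.3702 + 0.5701 + 2.6257 + 1.4864 + 0.3575 = 11.597

11.597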